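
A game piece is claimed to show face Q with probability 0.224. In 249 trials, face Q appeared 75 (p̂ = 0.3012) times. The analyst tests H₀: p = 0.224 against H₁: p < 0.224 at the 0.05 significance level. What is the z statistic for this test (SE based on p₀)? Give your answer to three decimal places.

z = 2.922

p̂ = 75/249 = 0.30120.
SE = √(p₀(1−p₀)/n) = √(0.17382/249) = 0.02642.
z = (0.30120 − 0.224)/0.02642 = 0.07720/0.02642 = 2.922.
p-value = P(Z < 2.922) ≈ 0.9983; since p > α = 0.05, fail to reject H₀.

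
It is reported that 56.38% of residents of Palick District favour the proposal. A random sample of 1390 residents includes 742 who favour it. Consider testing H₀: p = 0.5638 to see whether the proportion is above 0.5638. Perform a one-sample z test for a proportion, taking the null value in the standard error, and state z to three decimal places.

z = -2.254

p̂ = 742/1390 = 0.533813.
Under H₀, SE = √(0.5638·0.4362/1390) = √(0.000176928) = 0.013301.
z = (0.533813 − 0.5638)/0.013301 = -0.029987/0.013301 = -2.254.
p-value = P(Z > -2.254) ≈ 0.9879.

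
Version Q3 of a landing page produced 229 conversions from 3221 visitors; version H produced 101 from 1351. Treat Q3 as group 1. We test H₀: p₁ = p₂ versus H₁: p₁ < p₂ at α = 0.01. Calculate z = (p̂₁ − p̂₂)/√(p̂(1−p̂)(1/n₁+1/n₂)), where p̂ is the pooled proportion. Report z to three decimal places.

z = -0.437

p̂₁ = 229/3221 = 0.071096, p̂₂ = 101/1351 = 0.074759.
Pooled p̂ = (229+101)/(3221+1351) = 330/4572 = 0.072178.
SE = √(0.0669687 × 0.00105066) = 0.008388.
z = (0.071096 − 0.074759)/0.008388 = -0.003663/0.008388 = -0.437.
p-value = P(Z < -0.437) ≈ 0.3311; since p > α = 0.01, fail to reject H₀.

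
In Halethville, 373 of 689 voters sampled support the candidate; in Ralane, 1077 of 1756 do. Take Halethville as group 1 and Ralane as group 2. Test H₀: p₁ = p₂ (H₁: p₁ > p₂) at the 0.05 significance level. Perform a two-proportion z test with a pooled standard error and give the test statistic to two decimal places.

p̂₁ = 373/689 = 0.54136, p̂₂ = 1077/1756 = 0.61333.
Pooled p̂ = (373+1077)/(689+1756) = 1450/2445 = 0.59305.
SE = √(0.241342 × 0.00202085) = 0.02208.
z = (0.54136 − 0.61333)/0.02208 = -0.07197/0.02208 = -3.26.
p-value = P(Z > -3.258) ≈ 0.9994, so at α = 0.05 we fail to reject H₀.

z = -3.26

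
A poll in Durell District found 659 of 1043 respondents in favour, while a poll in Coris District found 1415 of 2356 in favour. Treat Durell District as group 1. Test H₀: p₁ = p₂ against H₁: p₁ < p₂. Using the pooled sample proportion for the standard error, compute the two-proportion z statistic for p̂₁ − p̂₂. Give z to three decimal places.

p̂₁ = 659/1043 ≈ 0.63183, p̂₂ = 1415/2356 ≈ 0.60059.
Pooled p̂ = (659+1415)/(1043+2356) = 2074/3399 = 0.61018.
SE = √(0.23786 × 0.00138322) = 0.01814.
z = (0.63183 − 0.60059)/0.01814 = 0.03124/0.01814 = 1.722.

z = 1.722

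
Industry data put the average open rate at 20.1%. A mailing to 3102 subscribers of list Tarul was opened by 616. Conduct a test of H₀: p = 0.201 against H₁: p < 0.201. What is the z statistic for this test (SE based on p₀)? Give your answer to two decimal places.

p̂ = 616/3102 ≈ 0.19858.
SE = √(p₀(1−p₀)/n) = √(0.1606/3102) = 0.00720.
z = (0.19858 − 0.201)/0.00720 = -0.00242/0.00720 = -0.34.
p-value = P(Z < -0.336) ≈ 0.3684.

z = -0.34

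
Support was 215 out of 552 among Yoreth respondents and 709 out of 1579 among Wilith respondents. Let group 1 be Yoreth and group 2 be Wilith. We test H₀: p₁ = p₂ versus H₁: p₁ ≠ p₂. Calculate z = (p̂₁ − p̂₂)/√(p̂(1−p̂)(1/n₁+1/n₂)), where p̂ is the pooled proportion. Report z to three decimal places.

z = -2.429

p̂₁ = 215/552 ≈ 0.389493, p̂₂ = 709/1579 ≈ 0.449018.
Pooled p̂ = (215+709)/(552+1579) = 924/2131 = 0.433599.
SE = √(p̂(1−p̂)(1/n₁+1/n₂)) = √(0.433599·0.566401·0.00244491) = √(0.000600447) = 0.024504.
z = (0.389493 − 0.449018)/0.024504 = -0.059525/0.024504 = -2.429.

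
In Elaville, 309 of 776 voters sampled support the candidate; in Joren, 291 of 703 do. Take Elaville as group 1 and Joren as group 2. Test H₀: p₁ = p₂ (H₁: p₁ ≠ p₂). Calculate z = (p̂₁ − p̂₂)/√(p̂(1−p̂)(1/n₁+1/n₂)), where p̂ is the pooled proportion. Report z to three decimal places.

p̂₁ = 309/776 ≈ 0.39820, p̂₂ = 291/703 ≈ 0.41394.
Pooled p̂ = (309+291)/(776+703) = 600/1479 = 0.40568.
SE = √(p̂(1−p̂)(1/n₁+1/n₂)) = √(0.40568·0.59432·0.00271113) = √(0.000653665) = 0.02557.
z = (0.39820 − 0.41394)/0.02557 = -0.01574/0.02557 = -0.616.

z = -0.616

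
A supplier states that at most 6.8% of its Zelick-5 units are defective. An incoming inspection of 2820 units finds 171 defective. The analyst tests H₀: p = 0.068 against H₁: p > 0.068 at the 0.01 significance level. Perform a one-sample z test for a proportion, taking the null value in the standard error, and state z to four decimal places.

p̂ = 171/2820 = 0.0606383.
Standard error under H₀: √(0.068×0.932/2820) = 0.0047406.
z = (0.0606383 − 0.068)/0.0047406 = -0.0073617/0.0047406 = -1.5529.
p-value = P(Z > -1.553) ≈ 0.9398. With α = 0.01, fail to reject H₀.

z = -1.5529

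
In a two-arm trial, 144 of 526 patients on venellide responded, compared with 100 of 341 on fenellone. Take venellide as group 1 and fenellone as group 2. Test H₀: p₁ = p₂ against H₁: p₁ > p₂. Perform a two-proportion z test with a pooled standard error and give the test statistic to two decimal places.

z = -0.62

p̂₁ = 144/526 = 0.2738, p̂₂ = 100/341 = 0.2933.
Pooled p̂ = (144+100)/(526+341) = 244/867 = 0.2814.
SE = √(0.202227 × 0.00483369) = 0.0313.
z = (0.2738 − 0.2933)/0.0313 = -0.0195/0.0313 = -0.62.
p-value = P(Z > -0.623) ≈ 0.7335.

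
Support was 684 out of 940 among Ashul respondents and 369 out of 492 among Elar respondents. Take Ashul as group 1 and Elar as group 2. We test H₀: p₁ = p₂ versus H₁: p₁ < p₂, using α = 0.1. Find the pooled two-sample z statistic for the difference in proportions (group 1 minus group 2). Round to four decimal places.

p̂₁ = 684/940 = 0.727660, p̂₂ = 369/492 = 0.750000.
Pooled p̂ = (684+369)/(940+492) = 1053/1432 = 0.735335.
SE = √(0.194617 × 0.00309635) = 0.024548.
z = (0.727660 − 0.750000)/0.024548 = -0.022340/0.024548 = -0.9101.
p-value = P(Z < -0.910) ≈ 0.1814, so at α = 0.1 we fail to reject H₀.

z = -0.9101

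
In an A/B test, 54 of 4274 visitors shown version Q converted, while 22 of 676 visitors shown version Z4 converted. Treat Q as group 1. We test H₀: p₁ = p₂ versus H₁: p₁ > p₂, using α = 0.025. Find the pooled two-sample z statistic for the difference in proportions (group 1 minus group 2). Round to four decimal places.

p̂₁ = 54/4274 = 0.0126345, p̂₂ = 22/676 = 0.0325444.
Pooled p̂ = (54+22)/(4274+676) = 76/4950 = 0.0153535.
SE = √(p̂(1−p̂)(1/n₁+1/n₂)) = √(0.0153535·0.9846465·0.00171326) = √(2.59008e-05) = 0.0050893.
z = (0.0126345 − 0.0325444)/0.0050893 = -0.0199099/0.0050893 = -3.9121.
p-value = P(Z > -3.912) ≈ 1.0000. With α = 0.025, fail to reject H₀.

z = -3.9121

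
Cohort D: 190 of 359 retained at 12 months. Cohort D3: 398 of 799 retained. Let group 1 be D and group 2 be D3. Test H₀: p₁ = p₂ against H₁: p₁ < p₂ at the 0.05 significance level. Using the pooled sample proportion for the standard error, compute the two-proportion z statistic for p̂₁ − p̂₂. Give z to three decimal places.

z = 0.980

p̂₁ = 190/359 ≈ 0.52925, p̂₂ = 398/799 ≈ 0.49812.
Pooled p̂ = (190+398)/(359+799) = 588/1158 = 0.50777.
SE = √(0.24994 × 0.00403708) = 0.03177.
z = (0.52925 − 0.49812)/0.03177 = 0.03113/0.03177 = 0.980.
p-value = P(Z < 0.980) ≈ 0.8364. With α = 0.05, fail to reject H₀.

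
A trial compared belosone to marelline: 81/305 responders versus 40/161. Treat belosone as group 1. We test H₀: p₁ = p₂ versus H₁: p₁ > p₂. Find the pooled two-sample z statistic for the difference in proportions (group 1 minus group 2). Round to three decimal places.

p̂₁ = 81/305 = 0.26557, p̂₂ = 40/161 = 0.24845.
Pooled p̂ = (81+40)/(305+161) = 121/466 = 0.25966.
SE = √(p̂(1−p̂)(1/n₁+1/n₂)) = √(0.25966·0.74034·0.00948987) = √(0.00182429) = 0.04271.
z = (0.26557 − 0.24845)/0.04271 = 0.01712/0.04271 = 0.401.
p-value = P(Z > 0.401) ≈ 0.3442.

z = 0.401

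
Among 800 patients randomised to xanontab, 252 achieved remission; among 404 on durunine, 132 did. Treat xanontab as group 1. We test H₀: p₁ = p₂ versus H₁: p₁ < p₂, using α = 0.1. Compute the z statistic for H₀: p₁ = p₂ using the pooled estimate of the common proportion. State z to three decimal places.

z = -0.412

p̂₁ = 252/800 ≈ 0.31500, p̂₂ = 132/404 ≈ 0.32673.
Pooled p̂ = (252+132)/(800+404) = 384/1204 = 0.31894.
SE = √(0.217216 × 0.00372525) = 0.02845.
z = (0.31500 − 0.32673)/0.02845 = -0.01173/0.02845 = -0.412.
p-value = P(Z < -0.412) ≈ 0.3400. With α = 0.1, fail to reject H₀.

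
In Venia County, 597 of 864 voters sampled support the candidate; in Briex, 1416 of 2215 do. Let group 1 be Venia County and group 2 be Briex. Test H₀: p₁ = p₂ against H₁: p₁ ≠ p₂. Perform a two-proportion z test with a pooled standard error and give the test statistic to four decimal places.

p̂₁ = 597/864 = 0.690972, p̂₂ = 1416/2215 = 0.639278.
Pooled p̂ = (597+1416)/(864+2215) = 2013/3079 = 0.653784.
SE = √(p̂(1−p̂)(1/n₁+1/n₂)) = √(0.653784·0.346216·0.00160887) = √(0.00036417) = 0.019083.
z = (0.690972 − 0.639278)/0.019083 = 0.051694/0.019083 = 2.7089.

z = 2.7089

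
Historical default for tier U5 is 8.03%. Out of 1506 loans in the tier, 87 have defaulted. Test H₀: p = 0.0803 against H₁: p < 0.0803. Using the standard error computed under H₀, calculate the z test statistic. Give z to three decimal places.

z = -3.217

p̂ = 87/1506 ≈ 0.057769.
Under H₀, SE = √(0.0803·0.9197/1506) = √(4.90385e-05) = 0.007003.
z = (0.057769 − 0.0803)/0.007003 = -0.022531/0.007003 = -3.217.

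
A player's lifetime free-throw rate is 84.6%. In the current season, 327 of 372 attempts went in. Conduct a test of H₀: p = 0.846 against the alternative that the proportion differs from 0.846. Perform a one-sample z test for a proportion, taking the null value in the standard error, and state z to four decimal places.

z = 1.7651

p̂ = 327/372 = 0.879032.
SE = √(p₀(1−p₀)/n) = √(0.13028/372) = 0.018714.
z = (0.879032 − 0.846)/0.018714 = 0.033032/0.018714 = 1.7651.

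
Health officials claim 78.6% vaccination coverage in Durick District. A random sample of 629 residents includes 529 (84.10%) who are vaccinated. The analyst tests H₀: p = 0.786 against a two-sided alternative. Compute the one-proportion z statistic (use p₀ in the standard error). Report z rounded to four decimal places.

z = 3.3644

p̂ = 529/629 ≈ 0.8410175.
Under H₀, SE = √(0.786·0.214/629) = √(0.000267415) = 0.0163528.
z = (0.8410175 − 0.786)/0.0163528 = 0.0550175/0.0163528 = 3.3644.
Two-sided p-value ≈ 2·Φ(−3.364) = 0.0008.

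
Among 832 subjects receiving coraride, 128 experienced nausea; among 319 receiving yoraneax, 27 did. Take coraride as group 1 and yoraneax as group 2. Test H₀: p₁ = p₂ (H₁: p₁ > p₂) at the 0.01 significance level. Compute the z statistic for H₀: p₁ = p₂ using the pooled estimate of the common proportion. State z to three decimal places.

z = 3.079

p̂₁ = 128/832 ≈ 0.15385, p̂₂ = 27/319 ≈ 0.08464.
Pooled p̂ = (128+27)/(832+319) = 155/1151 = 0.13467.
SE = √(0.116531 × 0.00433672) = 0.02248.
z = (0.15385 − 0.08464)/0.02248 = 0.06921/0.02248 = 3.079.
p-value = P(Z > 3.079) ≈ 0.0010, so at α = 0.01 we reject H₀.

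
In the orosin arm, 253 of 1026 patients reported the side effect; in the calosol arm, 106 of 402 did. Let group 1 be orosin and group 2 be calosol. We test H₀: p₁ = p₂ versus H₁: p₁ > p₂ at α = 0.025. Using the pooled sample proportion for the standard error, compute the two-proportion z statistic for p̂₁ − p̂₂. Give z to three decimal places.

p̂₁ = 253/1026 ≈ 0.246589, p̂₂ = 106/402 ≈ 0.263682.
Pooled p̂ = (253+106)/(1026+402) = 359/1428 = 0.251401.
SE = √(0.188198 × 0.00346222) = 0.025526.
z = (0.246589 − 0.263682)/0.025526 = -0.017093/0.025526 = -0.670.
p-value = P(Z > -0.670) ≈ 0.7485. With α = 0.025, fail to reject H₀.

z = -0.670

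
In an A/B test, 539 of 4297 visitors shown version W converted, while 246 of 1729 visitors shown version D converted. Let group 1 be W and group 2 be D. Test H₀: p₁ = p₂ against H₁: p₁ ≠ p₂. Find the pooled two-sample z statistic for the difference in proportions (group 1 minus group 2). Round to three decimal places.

z = -1.757

p̂₁ = 539/4297 = 0.125436, p̂₂ = 246/1729 = 0.142279.
Pooled p̂ = (539+246)/(4297+1729) = 785/6026 = 0.130269.
SE = √(0.113299 × 0.00081109) = 0.009586.
z = (0.125436 − 0.142279)/0.009586 = -0.016843/0.009586 = -1.757.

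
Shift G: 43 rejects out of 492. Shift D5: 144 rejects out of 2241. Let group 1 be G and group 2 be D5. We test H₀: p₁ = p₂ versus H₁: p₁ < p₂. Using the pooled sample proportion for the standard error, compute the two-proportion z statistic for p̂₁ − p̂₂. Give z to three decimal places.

z = 1.841

p̂₁ = 43/492 = 0.08740, p̂₂ = 144/2241 = 0.06426.
Pooled p̂ = (43+144)/(492+2241) = 187/2733 = 0.06842.
SE = √(p̂(1−p̂)(1/n₁+1/n₂)) = √(0.06842·0.93158·0.00247875) = √(0.000157999) = 0.01257.
z = (0.08740 − 0.06426)/0.01257 = 0.02314/0.01257 = 1.841.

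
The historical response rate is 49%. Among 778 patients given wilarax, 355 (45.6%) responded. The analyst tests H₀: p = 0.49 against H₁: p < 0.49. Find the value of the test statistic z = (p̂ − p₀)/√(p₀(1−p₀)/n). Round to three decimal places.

z = -1.880

p̂ = 355/778 ≈ 0.456298.
Standard error under H₀: √(0.49×0.51/778) = 0.017922.
z = (0.456298 − 0.49)/0.017922 = -0.033702/0.017922 = -1.880.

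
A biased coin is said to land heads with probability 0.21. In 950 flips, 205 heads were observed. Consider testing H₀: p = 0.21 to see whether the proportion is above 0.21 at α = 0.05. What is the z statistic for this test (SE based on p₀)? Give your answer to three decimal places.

z = 0.438

p̂ = 205/950 ≈ 0.21579.
Under H₀, SE = √(0.21·0.79/950) = √(0.000174632) = 0.01321.
z = (0.21579 − 0.21)/0.01321 = 0.00579/0.01321 = 0.438.
p-value = P(Z > 0.438) ≈ 0.3307; since p > α = 0.05, fail to reject H₀.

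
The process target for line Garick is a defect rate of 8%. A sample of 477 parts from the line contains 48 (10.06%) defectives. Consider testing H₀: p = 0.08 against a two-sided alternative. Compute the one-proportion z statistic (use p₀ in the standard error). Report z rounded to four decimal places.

p̂ = 48/477 ≈ 0.100629.
Standard error under H₀: √(0.08×0.92/477) = 0.012422.
z = (0.100629 − 0.08)/0.012422 = 0.020629/0.012422 = 1.6607.

z = 1.6607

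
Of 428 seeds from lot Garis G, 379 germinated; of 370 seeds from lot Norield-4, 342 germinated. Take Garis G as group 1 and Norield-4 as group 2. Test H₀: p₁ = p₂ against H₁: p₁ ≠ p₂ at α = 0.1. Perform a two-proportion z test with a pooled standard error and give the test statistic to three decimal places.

z = -1.852

p̂₁ = 379/428 = 0.88551, p̂₂ = 342/370 = 0.92432.
Pooled p̂ = (379+342)/(428+370) = 721/798 = 0.90351.
SE = √(p̂(1−p̂)(1/n₁+1/n₂)) = √(0.90351·0.09649·0.00503915) = √(0.000439317) = 0.02096.
z = (0.88551 − 0.92432)/0.02096 = -0.03881/0.02096 = -1.852.
Two-sided p-value ≈ 2·Φ(−1.852) = 0.0641. With α = 0.1, reject H₀.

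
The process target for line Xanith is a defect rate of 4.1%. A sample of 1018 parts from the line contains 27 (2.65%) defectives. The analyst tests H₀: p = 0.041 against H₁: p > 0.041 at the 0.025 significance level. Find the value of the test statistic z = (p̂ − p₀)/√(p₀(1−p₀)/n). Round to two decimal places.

p̂ = 27/1018 ≈ 0.02652.
Standard error under H₀: √(0.041×0.959/1018) = 0.00621.
z = (0.02652 − 0.041)/0.00621 = -0.01448/0.00621 = -2.33.
p-value = P(Z > -2.330) ≈ 0.9901. With α = 0.025, fail to reject H₀.

z = -2.33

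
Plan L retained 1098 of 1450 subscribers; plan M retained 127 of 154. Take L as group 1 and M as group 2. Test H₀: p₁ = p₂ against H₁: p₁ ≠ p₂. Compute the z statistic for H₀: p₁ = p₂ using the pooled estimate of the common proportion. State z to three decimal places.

p̂₁ = 1098/1450 ≈ 0.75724, p̂₂ = 127/154 ≈ 0.82468.
Pooled p̂ = (1098+127)/(1450+154) = 1225/1604 = 0.76372.
SE = √(0.180454 × 0.00718316) = 0.03600.
z = (0.75724 − 0.82468)/0.03600 = -0.06744/0.03600 = -1.873.

z = -1.873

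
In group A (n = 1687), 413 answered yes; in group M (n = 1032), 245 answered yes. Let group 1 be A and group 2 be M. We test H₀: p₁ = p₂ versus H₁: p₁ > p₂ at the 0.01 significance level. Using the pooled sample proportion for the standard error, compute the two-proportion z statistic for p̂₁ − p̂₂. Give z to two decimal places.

p̂₁ = 413/1687 ≈ 0.2448, p̂₂ = 245/1032 ≈ 0.2374.
Pooled p̂ = (413+245)/(1687+1032) = 658/2719 = 0.2420.
SE = √(0.183436 × 0.00156176) = 0.0169.
z = (0.2448 − 0.2374)/0.0169 = 0.0074/0.0169 = 0.44.
p-value = P(Z > 0.438) ≈ 0.3308; since p > α = 0.01, fail to reject H₀.

z = 0.44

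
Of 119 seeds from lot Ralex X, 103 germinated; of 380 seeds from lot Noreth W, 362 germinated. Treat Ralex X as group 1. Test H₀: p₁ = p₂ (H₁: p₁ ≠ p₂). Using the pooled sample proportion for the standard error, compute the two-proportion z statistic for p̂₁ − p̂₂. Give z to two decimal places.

p̂₁ = 103/119 ≈ 0.8655, p̂₂ = 362/380 ≈ 0.9526.
Pooled p̂ = (103+362)/(119+380) = 465/499 = 0.9319.
SE = √(0.0634937 × 0.0110349) = 0.0265.
z = (0.8655 − 0.9526)/0.0265 = -0.0871/0.0265 = -3.29.

z = -3.29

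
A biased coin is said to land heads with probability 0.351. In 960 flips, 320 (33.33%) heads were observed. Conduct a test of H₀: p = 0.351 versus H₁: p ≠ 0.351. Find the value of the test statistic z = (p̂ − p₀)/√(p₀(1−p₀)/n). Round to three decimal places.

z = -1.147

p̂ = 320/960 = 0.33333.
SE = √(p₀(1−p₀)/n) = √(0.2278/960) = 0.01540.
z = (0.33333 − 0.351)/0.01540 = -0.01767/0.01540 = -1.147.
Two-sided p-value ≈ 2·Φ(−1.147) = 0.2514.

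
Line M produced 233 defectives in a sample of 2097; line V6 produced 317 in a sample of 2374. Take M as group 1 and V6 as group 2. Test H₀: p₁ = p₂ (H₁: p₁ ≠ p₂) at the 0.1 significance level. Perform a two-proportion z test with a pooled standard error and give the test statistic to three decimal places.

p̂₁ = 233/2097 ≈ 0.11111, p̂₂ = 317/2374 ≈ 0.13353.
Pooled p̂ = (233+317)/(2097+2374) = 550/4471 = 0.12301.
SE = √(0.107882 × 0.000898102) = 0.00984.
z = (0.11111 − 0.13353)/0.00984 = -0.02242/0.00984 = -2.278.
p-value = 2·P(Z > 2.278) ≈ 0.0228, so at α = 0.1 we reject H₀.

z = -2.278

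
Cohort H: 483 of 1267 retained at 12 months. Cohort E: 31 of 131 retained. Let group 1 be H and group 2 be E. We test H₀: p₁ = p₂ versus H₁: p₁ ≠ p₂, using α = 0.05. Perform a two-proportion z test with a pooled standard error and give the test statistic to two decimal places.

p̂₁ = 483/1267 = 0.38122, p̂₂ = 31/131 = 0.23664.
Pooled p̂ = (483+31)/(1267+131) = 514/1398 = 0.36767.
SE = √(0.232488 × 0.00842285) = 0.04425.
z = (0.38122 − 0.23664)/0.04425 = 0.14458/0.04425 = 3.27.
Two-sided p-value ≈ 2·Φ(−3.267) = 0.0011, so at α = 0.05 we reject H₀.

z = 3.27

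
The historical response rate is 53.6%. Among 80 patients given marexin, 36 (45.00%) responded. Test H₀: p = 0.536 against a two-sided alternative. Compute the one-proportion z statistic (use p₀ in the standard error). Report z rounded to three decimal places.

z = -1.542

p̂ = 36/80 = 0.45000.
SE = √(p₀(1−p₀)/n) = √(0.2487/80) = 0.05576.
z = (0.45000 − 0.536)/0.05576 = -0.08600/0.05576 = -1.542.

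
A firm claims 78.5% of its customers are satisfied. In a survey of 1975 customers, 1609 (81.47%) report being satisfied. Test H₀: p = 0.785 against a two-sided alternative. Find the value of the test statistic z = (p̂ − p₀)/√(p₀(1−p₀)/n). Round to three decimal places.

z = 3.211

p̂ = 1609/1975 ≈ 0.814684.
Under H₀, SE = √(0.785·0.215/1975) = √(8.54557e-05) = 0.009244.
z = (0.814684 − 0.785)/0.009244 = 0.029684/0.009244 = 3.211.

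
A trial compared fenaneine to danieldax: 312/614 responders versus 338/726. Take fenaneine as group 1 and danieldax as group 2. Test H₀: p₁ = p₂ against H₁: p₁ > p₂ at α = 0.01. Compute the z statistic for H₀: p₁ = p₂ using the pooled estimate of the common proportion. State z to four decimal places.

p̂₁ = 312/614 = 0.5081433, p̂₂ = 338/726 = 0.4655647.
Pooled p̂ = (312+338)/(614+726) = 650/1340 = 0.4850746.
SE = √(0.249777 × 0.00300607) = 0.0274016.
z = (0.5081433 − 0.4655647)/0.0274016 = 0.0425786/0.0274016 = 1.5539.
p-value = P(Z > 1.554) ≈ 0.0601. With α = 0.01, fail to reject H₀.

z = 1.5539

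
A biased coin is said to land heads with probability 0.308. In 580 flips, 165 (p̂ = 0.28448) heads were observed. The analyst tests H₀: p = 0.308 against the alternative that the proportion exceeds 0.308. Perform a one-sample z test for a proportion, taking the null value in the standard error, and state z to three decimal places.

p̂ = 165/580 ≈ 0.28448.
Under H₀, SE = √(0.308·0.692/580) = √(0.000367476) = 0.01917.
z = (0.28448 − 0.308)/0.01917 = -0.02352/0.01917 = -1.227.

z = -1.227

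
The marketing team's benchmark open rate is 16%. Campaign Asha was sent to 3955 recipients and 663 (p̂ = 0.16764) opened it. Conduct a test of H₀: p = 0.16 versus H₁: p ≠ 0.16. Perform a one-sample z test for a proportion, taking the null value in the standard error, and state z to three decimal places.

z = 1.310

p̂ = 663/3955 ≈ 0.16764.
Under H₀, SE = √(0.16·0.84/3955) = √(3.39823e-05) = 0.00583.
z = (0.16764 − 0.16)/0.00583 = 0.00764/0.00583 = 1.310.
Two-sided p-value ≈ 2·Φ(−1.310) = 0.1902.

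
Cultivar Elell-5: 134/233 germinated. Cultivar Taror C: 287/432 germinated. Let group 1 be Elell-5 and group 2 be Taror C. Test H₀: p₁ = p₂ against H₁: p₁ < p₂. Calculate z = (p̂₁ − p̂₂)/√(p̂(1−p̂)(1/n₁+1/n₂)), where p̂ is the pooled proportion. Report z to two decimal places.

z = -2.28

p̂₁ = 134/233 = 0.5751, p̂₂ = 287/432 = 0.6644.
Pooled p̂ = (134+287)/(233+432) = 421/665 = 0.6331.
SE = √(p̂(1−p̂)(1/n₁+1/n₂)) = √(0.6331·0.3669·0.00660666) = √(0.00153465) = 0.0392.
z = (0.5751 − 0.6644)/0.0392 = -0.0893/0.0392 = -2.28.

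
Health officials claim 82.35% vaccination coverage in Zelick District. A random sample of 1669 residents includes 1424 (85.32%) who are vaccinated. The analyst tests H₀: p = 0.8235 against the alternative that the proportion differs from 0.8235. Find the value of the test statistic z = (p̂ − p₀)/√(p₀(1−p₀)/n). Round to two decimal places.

z = 3.18

p̂ = 1424/1669 ≈ 0.85321.
Standard error under H₀: √(0.8235×0.1765/1669) = 0.00933.
z = (0.85321 − 0.8235)/0.00933 = 0.02971/0.00933 = 3.18.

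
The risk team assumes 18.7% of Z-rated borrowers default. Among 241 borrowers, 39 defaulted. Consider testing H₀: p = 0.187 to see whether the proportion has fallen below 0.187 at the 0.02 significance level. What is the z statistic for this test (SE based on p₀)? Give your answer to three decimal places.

p̂ = 39/241 ≈ 0.16183.
Under H₀, SE = √(0.187·0.813/241) = √(0.000630834) = 0.02512.
z = (0.16183 − 0.187)/0.02512 = -0.02517/0.02512 = -1.002.
p-value = P(Z < -1.002) ≈ 0.1581; since p > α = 0.02, fail to reject H₀.

z = -1.002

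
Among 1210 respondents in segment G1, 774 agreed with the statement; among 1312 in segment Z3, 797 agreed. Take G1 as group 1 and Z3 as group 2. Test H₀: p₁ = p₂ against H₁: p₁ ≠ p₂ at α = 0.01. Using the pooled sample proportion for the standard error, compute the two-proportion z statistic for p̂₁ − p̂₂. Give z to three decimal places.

p̂₁ = 774/1210 ≈ 0.63967, p̂₂ = 797/1312 ≈ 0.60747.
Pooled p̂ = (774+797)/(1210+1312) = 1571/2522 = 0.62292.
SE = √(0.234891 × 0.00158864) = 0.01932.
z = (0.63967 − 0.60747)/0.01932 = 0.03220/0.01932 = 1.667.
p-value = 2·P(Z > 1.667) ≈ 0.0955. With α = 0.01, fail to reject H₀.

z = 1.667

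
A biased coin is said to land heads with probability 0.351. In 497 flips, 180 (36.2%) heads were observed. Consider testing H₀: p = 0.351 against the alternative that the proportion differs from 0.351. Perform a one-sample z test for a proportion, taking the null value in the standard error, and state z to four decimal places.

z = 0.5219

p̂ = 180/497 = 0.362173.
SE = √(p₀(1−p₀)/n) = √(0.2278/497) = 0.021409.
z = (0.362173 − 0.351)/0.021409 = 0.011173/0.021409 = 0.5219.
p-value = 2·P(Z > 0.522) ≈ 0.6018.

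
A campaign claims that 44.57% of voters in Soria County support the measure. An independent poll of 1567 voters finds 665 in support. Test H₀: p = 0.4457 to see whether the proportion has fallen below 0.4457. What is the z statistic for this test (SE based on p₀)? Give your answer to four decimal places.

z = -1.6981

p̂ = 665/1567 = 0.4243778.
SE = √(p₀(1−p₀)/n) = √(0.24705/1567) = 0.0125562.
z = (0.4243778 − 0.4457)/0.0125562 = -0.0213222/0.0125562 = -1.6981.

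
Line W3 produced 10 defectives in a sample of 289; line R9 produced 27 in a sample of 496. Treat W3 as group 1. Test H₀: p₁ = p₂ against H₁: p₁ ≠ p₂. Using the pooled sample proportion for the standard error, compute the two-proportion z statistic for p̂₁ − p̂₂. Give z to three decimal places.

z = -1.265

p̂₁ = 10/289 ≈ 0.03460, p̂₂ = 27/496 ≈ 0.05444.
Pooled p̂ = (10+27)/(289+496) = 37/785 = 0.04713.
SE = √(p̂(1−p̂)(1/n₁+1/n₂)) = √(0.04713·0.95287·0.00547634) = √(0.000245954) = 0.01568.
z = (0.03460 − 0.05444)/0.01568 = -0.01984/0.01568 = -1.265.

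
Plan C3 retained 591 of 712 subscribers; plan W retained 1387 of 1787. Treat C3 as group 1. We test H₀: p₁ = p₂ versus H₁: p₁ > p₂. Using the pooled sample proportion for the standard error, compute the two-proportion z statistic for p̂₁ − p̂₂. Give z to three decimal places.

z = 2.994

p̂₁ = 591/712 = 0.83006, p̂₂ = 1387/1787 = 0.77616.
Pooled p̂ = (591+1387)/(712+1787) = 1978/2499 = 0.79152.
SE = √(p̂(1−p̂)(1/n₁+1/n₂)) = √(0.79152·0.20848·0.00196409) = √(0.000324111) = 0.01800.
z = (0.83006 − 0.77616)/0.01800 = 0.05390/0.01800 = 2.994.
p-value = P(Z > 2.994) ≈ 0.0014.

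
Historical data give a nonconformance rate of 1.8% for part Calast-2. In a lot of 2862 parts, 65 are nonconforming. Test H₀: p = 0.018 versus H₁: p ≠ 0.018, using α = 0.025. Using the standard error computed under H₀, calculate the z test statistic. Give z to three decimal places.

p̂ = 65/2862 ≈ 0.022711.
Standard error under H₀: √(0.018×0.982/2862) = 0.002485.
z = (0.022711 − 0.018)/0.002485 = 0.004711/0.002485 = 1.896.
Two-sided p-value ≈ 2·Φ(−1.896) = 0.0580. With α = 0.025, fail to reject H₀.

z = 1.896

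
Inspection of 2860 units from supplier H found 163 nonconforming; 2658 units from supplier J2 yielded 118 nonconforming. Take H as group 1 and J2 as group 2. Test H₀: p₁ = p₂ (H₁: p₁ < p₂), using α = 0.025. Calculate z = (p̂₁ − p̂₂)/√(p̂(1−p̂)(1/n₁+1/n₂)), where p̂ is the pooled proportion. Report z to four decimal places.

p̂₁ = 163/2860 ≈ 0.056993, p̂₂ = 118/2658 ≈ 0.044394.
Pooled p̂ = (163+118)/(2860+2658) = 281/5518 = 0.050924.
SE = √(0.048331 × 0.000725873) = 0.005923.
z = (0.056993 − 0.044394)/0.005923 = 0.012599/0.005923 = 2.1271.
p-value = P(Z < 2.127) ≈ 0.9833. With α = 0.025, fail to reject H₀.

z = 2.1271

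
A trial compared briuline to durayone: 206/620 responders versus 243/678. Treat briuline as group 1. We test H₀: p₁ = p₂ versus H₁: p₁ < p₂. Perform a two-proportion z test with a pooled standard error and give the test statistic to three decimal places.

p̂₁ = 206/620 ≈ 0.33226, p̂₂ = 243/678 ≈ 0.35841.
Pooled p̂ = (206+243)/(620+678) = 449/1298 = 0.34592.
SE = √(0.226258 × 0.00308783) = 0.02643.
z = (0.33226 − 0.35841)/0.02643 = -0.02615/0.02643 = -0.989.
p-value = P(Z < -0.989) ≈ 0.1613.

z = -0.989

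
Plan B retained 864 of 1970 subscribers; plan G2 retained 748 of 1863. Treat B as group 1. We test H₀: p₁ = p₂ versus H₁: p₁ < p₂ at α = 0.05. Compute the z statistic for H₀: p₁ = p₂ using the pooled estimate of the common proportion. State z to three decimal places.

z = 2.324

p̂₁ = 864/1970 ≈ 0.438579, p̂₂ = 748/1863 ≈ 0.401503.
Pooled p̂ = (864+748)/(1970+1863) = 1612/3833 = 0.420558.
SE = √(p̂(1−p̂)(1/n₁+1/n₂)) = √(0.420558·0.579442·0.00104438) = √(0.000254505) = 0.015953.
z = (0.438579 − 0.401503)/0.015953 = 0.037076/0.015953 = 2.324.
p-value = P(Z < 2.324) ≈ 0.9899. With α = 0.05, fail to reject H₀.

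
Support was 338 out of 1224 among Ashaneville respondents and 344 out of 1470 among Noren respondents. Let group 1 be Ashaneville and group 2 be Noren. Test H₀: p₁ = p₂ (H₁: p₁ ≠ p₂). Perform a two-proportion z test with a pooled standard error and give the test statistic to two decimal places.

z = 2.50

p̂₁ = 338/1224 = 0.27614, p̂₂ = 344/1470 = 0.23401.
Pooled p̂ = (338+344)/(1224+1470) = 682/2694 = 0.25316.
SE = √(p̂(1−p̂)(1/n₁+1/n₂)) = √(0.25316·0.74684·0.00149727) = √(0.000283084) = 0.01683.
z = (0.27614 − 0.23401)/0.01683 = 0.04213/0.01683 = 2.50.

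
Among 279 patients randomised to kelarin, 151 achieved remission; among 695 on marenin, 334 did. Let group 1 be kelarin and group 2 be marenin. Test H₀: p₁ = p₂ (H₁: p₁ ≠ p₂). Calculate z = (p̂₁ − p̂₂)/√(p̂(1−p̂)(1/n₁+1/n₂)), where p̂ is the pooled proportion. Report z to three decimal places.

p̂₁ = 151/279 = 0.54122, p̂₂ = 334/695 = 0.48058.
Pooled p̂ = (151+334)/(279+695) = 485/974 = 0.49795.
SE = √(p̂(1−p̂)(1/n₁+1/n₂)) = √(0.49795·0.50205·0.00502308) = √(0.00125575) = 0.03544.
z = (0.54122 − 0.48058)/0.03544 = 0.06064/0.03544 = 1.711.
Two-sided p-value ≈ 2·Φ(−1.711) = 0.0870.

z = 1.711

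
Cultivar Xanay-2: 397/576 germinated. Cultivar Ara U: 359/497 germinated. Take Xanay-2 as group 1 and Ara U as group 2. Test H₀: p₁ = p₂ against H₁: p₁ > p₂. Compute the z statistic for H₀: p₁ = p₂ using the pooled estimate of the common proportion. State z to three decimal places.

p̂₁ = 397/576 ≈ 0.68924, p̂₂ = 359/497 ≈ 0.72233.
Pooled p̂ = (397+359)/(576+497) = 756/1073 = 0.70457.
SE = √(0.208152 × 0.00374818) = 0.02793.
z = (0.68924 − 0.72233)/0.02793 = -0.03309/0.02793 = -1.185.

z = -1.185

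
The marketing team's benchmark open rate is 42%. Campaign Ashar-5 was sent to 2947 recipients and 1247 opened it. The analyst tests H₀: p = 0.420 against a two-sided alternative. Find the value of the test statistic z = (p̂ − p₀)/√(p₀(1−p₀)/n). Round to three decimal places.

p̂ = 1247/2947 ≈ 0.423142.
SE = √(p₀(1−p₀)/n) = √(0.2436/2947) = 0.009092.
z = (0.423142 − 0.42)/0.009092 = 0.003142/0.009092 = 0.346.
Two-sided p-value ≈ 2·Φ(−0.346) = 0.7296.

z = 0.346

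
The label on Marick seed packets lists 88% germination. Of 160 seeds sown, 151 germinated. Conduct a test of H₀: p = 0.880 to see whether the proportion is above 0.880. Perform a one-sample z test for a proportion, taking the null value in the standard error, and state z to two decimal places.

p̂ = 151/160 = 0.9437.
Under H₀, SE = √(0.88·0.12/160) = √(0.00066) = 0.0257.
z = (0.9437 − 0.88)/0.0257 = 0.0637/0.0257 = 2.48.
p-value = P(Z > 2.481) ≈ 0.0065.

z = 2.48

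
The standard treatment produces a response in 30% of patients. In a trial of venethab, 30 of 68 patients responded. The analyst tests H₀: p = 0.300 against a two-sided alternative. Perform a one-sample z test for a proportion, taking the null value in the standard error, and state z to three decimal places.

p̂ = 30/68 ≈ 0.441176.
Standard error under H₀: √(0.3×0.7/68) = 0.055572.
z = (0.441176 − 0.3)/0.055572 = 0.141176/0.055572 = 2.540.
p-value = 2·P(Z > 2.540) ≈ 0.0111.

z = 2.540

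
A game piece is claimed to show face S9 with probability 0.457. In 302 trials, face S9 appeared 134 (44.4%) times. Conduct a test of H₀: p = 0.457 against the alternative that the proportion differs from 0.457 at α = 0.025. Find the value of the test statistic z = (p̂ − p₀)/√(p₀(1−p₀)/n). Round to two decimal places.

p̂ = 134/302 = 0.4437.
Under H₀, SE = √(0.457·0.543/302) = √(0.000821692) = 0.0287.
z = (0.4437 − 0.457)/0.0287 = -0.0133/0.0287 = -0.46.
p-value = 2·P(Z > 0.464) ≈ 0.6429. With α = 0.025, fail to reject H₀.

z = -0.46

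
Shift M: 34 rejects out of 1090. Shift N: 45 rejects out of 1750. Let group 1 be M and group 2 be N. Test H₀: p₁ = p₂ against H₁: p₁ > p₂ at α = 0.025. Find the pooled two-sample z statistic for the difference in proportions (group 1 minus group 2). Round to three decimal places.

p̂₁ = 34/1090 ≈ 0.03119, p̂₂ = 45/1750 ≈ 0.02571.
Pooled p̂ = (34+45)/(1090+1750) = 79/2840 = 0.02782.
SE = √(0.0270431 × 0.00148886) = 0.00635.
z = (0.03119 − 0.02571)/0.00635 = 0.00548/0.00635 = 0.863.
p-value = P(Z > 0.863) ≈ 0.1940. With α = 0.025, fail to reject H₀.

z = 0.863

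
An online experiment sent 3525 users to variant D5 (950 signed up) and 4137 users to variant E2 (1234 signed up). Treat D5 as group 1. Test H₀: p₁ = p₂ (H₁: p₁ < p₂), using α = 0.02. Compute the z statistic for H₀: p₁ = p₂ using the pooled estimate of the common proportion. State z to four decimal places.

z = -2.7813

p̂₁ = 950/3525 ≈ 0.2695035, p̂₂ = 1234/4137 ≈ 0.2982838.
Pooled p̂ = (950+1234)/(3525+4137) = 2184/7662 = 0.2850431.
SE = √(0.203794 × 0.000525409) = 0.0103477.
z = (0.2695035 − 0.2982838)/0.0103477 = -0.0287803/0.0103477 = -2.7813.
p-value = P(Z < -2.781) ≈ 0.0027; since p < α = 0.02, reject H₀.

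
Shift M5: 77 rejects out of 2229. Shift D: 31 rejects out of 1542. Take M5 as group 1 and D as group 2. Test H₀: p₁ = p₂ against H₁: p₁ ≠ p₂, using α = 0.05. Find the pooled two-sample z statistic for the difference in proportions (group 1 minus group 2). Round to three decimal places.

p̂₁ = 77/2229 ≈ 0.034545, p̂₂ = 31/1542 ≈ 0.020104.
Pooled p̂ = (77+31)/(2229+1542) = 108/3771 = 0.028640.
SE = √(0.0278194 × 0.00109714) = 0.005525.
z = (0.034545 − 0.020104)/0.005525 = 0.014441/0.005525 = 2.614.
Two-sided p-value ≈ 2·Φ(−2.614) = 0.0090, so at α = 0.05 we reject H₀.

z = 2.614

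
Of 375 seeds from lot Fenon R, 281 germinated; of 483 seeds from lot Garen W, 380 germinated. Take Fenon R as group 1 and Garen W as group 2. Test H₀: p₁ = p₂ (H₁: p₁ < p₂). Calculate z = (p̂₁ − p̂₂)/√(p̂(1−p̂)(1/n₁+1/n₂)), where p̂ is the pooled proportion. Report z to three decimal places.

z = -1.293

p̂₁ = 281/375 ≈ 0.74933, p̂₂ = 380/483 ≈ 0.78675.
Pooled p̂ = (281+380)/(375+483) = 661/858 = 0.77040.
SE = √(p̂(1−p̂)(1/n₁+1/n₂)) = √(0.77040·0.22960·0.00473706) = √(0.000837919) = 0.02895.
z = (0.74933 − 0.78675)/0.02895 = -0.03742/0.02895 = -1.293.
p-value = P(Z < -1.293) ≈ 0.0981.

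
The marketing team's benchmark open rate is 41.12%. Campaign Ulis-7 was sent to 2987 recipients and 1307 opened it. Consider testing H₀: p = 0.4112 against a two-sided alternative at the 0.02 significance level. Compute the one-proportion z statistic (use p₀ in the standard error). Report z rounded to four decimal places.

p̂ = 1307/2987 ≈ 0.437563.
Under H₀, SE = √(0.4112·0.5888/2987) = √(8.10561e-05) = 0.009003.
z = (0.437563 − 0.4112)/0.009003 = 0.026363/0.009003 = 2.9282.
Two-sided p-value ≈ 2·Φ(−2.928) = 0.0034; since p < α = 0.02, reject H₀.

z = 2.9282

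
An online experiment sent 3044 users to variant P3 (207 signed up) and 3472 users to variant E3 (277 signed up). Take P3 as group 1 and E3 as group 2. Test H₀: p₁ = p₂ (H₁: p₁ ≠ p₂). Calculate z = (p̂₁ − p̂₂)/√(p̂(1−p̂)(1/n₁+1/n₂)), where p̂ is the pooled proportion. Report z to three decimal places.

z = -1.809

p̂₁ = 207/3044 = 0.068003, p̂₂ = 277/3472 = 0.079781.
Pooled p̂ = (207+277)/(3044+3472) = 484/6516 = 0.074279.
SE = √(0.0687614 × 0.000616534) = 0.006511.
z = (0.068003 − 0.079781)/0.006511 = -0.011778/0.006511 = -1.809.
p-value = 2·P(Z > 1.809) ≈ 0.0705.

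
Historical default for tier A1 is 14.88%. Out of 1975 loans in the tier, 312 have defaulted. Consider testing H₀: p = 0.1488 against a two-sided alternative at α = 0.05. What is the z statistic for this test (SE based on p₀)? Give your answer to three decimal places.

p̂ = 312/1975 ≈ 0.157975.
SE = √(p₀(1−p₀)/n) = √(0.12666/1975) = 0.008008.
z = (0.157975 − 0.1488)/0.008008 = 0.009175/0.008008 = 1.146.
Two-sided p-value ≈ 2·Φ(−1.146) = 0.2519, so at α = 0.05 we fail to reject H₀.

z = 1.146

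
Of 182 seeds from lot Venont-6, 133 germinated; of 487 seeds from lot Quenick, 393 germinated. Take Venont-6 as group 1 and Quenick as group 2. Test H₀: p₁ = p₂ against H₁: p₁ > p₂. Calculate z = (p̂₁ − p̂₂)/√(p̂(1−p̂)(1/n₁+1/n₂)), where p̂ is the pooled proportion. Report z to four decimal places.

p̂₁ = 133/182 ≈ 0.7307692, p̂₂ = 393/487 ≈ 0.8069815.
Pooled p̂ = (133+393)/(182+487) = 526/669 = 0.7862481.
SE = √(p̂(1−p̂)(1/n₁+1/n₂)) = √(0.7862481·0.2137519·0.00754789) = √(0.00126851) = 0.0356162.
z = (0.7307692 − 0.8069815)/0.0356162 = -0.0762123/0.0356162 = -2.1398.
p-value = P(Z > -2.140) ≈ 0.9838.

z = -2.1398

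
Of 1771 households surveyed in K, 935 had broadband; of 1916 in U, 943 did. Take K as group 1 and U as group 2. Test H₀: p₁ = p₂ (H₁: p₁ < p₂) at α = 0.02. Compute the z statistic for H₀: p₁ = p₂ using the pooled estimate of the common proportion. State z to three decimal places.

z = 2.171

p̂₁ = 935/1771 ≈ 0.52795, p̂₂ = 943/1916 ≈ 0.49217.
Pooled p̂ = (935+943)/(1771+1916) = 1878/3687 = 0.50936.
SE = √(0.249912 × 0.00108657) = 0.01648.
z = (0.52795 − 0.49217)/0.01648 = 0.03578/0.01648 = 2.171.
p-value = P(Z < 2.171) ≈ 0.9850. With α = 0.02, fail to reject H₀.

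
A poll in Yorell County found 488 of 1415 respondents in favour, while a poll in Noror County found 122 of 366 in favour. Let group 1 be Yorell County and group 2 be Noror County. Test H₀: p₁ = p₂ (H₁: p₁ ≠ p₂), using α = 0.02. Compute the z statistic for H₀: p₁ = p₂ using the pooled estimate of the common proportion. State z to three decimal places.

p̂₁ = 488/1415 = 0.34488, p̂₂ = 122/366 = 0.33333.
Pooled p̂ = (488+122)/(1415+366) = 610/1781 = 0.34250.
SE = √(p̂(1−p̂)(1/n₁+1/n₂)) = √(0.34250·0.65750·0.00343895) = √(0.000774436) = 0.02783.
z = (0.34488 − 0.33333)/0.02783 = 0.01155/0.02783 = 0.415.
p-value = 2·P(Z > 0.415) ≈ 0.6783; since p > α = 0.02, fail to reject H₀.

z = 0.415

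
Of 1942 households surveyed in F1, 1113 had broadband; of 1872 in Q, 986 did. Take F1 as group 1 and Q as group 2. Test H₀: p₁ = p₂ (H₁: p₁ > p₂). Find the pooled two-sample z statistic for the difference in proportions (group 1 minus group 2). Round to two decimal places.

z = 2.88

p̂₁ = 1113/1942 = 0.5731, p̂₂ = 986/1872 = 0.5267.
Pooled p̂ = (1113+986)/(1942+1872) = 2099/3814 = 0.5503.
SE = √(p̂(1−p̂)(1/n₁+1/n₂)) = √(0.5503·0.4497·0.00104912) = √(0.000259622) = 0.0161.
z = (0.5731 − 0.5267)/0.0161 = 0.0464/0.0161 = 2.88.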